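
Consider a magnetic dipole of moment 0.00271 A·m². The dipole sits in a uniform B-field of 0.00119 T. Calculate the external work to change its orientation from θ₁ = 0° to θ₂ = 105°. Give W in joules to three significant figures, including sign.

W ≈ 4.06×10⁻⁶ J

W_ext = ΔU = −mB cosθ₂ + mB cosθ₁ = mB(cosθ₁ − cosθ₂).
W = (0.00271)(0.00119)·(cos0° − cos105°) = (3.225×10⁻⁶)·(+1.2588) = 4.060×10⁻⁶ J.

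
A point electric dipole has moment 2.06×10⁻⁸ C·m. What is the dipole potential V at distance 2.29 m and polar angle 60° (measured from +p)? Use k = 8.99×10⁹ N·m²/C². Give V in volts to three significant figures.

The dipole potential is V = kp cosθ / r².
V = (8.99×10⁹)(2.06×10⁻⁸)·cos60° / (2.29)² = 17.66 V.

V ≈ 17.7 V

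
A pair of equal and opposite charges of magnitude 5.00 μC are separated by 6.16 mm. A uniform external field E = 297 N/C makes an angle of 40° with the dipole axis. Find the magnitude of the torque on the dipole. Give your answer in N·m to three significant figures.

τ ≈ 5.88×10⁻⁶ N·m

Dipole moment p = qd = (5.00×10⁻⁶ C)(0.00616 m) = 3.08×10⁻⁸ C·m.
Torque on an electric dipole: τ = pE sinθ.
τ = (3.08×10⁻⁸)(297)·sin40° = 5.880×10⁻⁶ N·m.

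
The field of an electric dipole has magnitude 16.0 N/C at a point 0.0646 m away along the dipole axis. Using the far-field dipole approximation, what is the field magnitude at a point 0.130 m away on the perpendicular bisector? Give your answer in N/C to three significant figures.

Dipole fields scale as 1/r³ in the far field.
The axial field is twice the equatorial field at the same r, so the geometry factor is 1/2.
E₂ = E₁ · (1/2) · (r₁/r₂)³ = 16.0 · 0.5 · (0.0646/0.130)³.
(r₁/r₂)³ = (0.4969)³ = 0.1227.
E₂ ≈ 0.9817 N/C.

E ≈ 0.982 N/C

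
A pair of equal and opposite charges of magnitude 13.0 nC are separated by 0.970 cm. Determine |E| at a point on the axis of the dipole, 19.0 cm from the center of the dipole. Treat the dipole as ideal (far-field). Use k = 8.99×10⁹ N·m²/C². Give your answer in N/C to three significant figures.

Dipole moment p = qd = (1.30×10⁻⁸ C)(0.00970 m) = 1.261×10⁻¹⁰ C·m.
On the dipole axis E = 2kp/r³.
E = 2·(8.99×10⁹)(1.261×10⁻¹⁰) / (0.190)³ = 330.6 N/C.

E ≈ 331 N/C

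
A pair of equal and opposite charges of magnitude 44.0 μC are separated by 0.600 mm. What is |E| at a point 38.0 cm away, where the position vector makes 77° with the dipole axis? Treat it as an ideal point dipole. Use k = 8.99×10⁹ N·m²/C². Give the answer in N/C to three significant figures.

Dipole moment p = qd = (4.40×10⁻⁵ C)(6.00×10⁻⁴ m) = 2.64×10⁻⁸ C·m.
At angle θ the dipole field magnitude is E = (kp/r³)·√(1 + 3cos²θ).
kp/r³ = (8.99×10⁹)(2.64×10⁻⁸) / (0.380)³ = 4325 N/C.
√(1 + 3cos²77°) = √(1 + 3·0.0506) = √1.1518 ≈ 1.0732.
E ≈ 4325 × 1.073 = 4642 N/C.

E ≈ 4640 N/C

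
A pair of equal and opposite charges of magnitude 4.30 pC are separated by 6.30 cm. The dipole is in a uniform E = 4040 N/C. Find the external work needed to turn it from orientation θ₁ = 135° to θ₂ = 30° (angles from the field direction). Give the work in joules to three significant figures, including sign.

Dipole moment p = qd = (4.30×10⁻¹² C)(0.0630 m) = 2.709×10⁻¹³ C·m.
W_ext = ΔU = U(θ₂) − U(θ₁) = −pE cosθ₂ − (−pE cosθ₁) = pE(cosθ₁ − cosθ₂).
W = (2.709×10⁻¹³)(4040)·(cos135° − cos30°) = (1.094×10⁻⁹)·(-1.5731) = -1.722×10⁻⁹ J.

W ≈ -1.72×10⁻⁹ J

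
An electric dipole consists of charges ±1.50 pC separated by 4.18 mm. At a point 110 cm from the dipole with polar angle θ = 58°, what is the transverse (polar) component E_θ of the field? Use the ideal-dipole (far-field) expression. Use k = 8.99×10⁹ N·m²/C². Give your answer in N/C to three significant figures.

Dipole moment p = qd = (1.50×10⁻¹² C)(0.00418 m) = 6.27×10⁻¹⁵ C·m.
For a dipole, E_θ = (kp sinθ)/r³.
kp/r³ = (8.99×10⁹)(6.27×10⁻¹⁵)/(1.10)³ = 4.235×10⁻⁵ N/C.
E_θ = 4.235×10⁻⁵·sin58° = 3.591×10⁻⁵ N/C.

E_θ ≈ 3.59×10⁻⁵ N/C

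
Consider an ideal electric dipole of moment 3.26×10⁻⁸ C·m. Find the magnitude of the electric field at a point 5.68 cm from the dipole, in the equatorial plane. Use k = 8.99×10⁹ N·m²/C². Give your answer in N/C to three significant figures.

On the perpendicular bisector E = kp/r³ (half the axial value at the same distance).
E = (8.99×10⁹)(3.26×10⁻⁸) / (0.0568)³ = 1.599×10⁶ N/C.

E ≈ 1.60×10⁶ N/C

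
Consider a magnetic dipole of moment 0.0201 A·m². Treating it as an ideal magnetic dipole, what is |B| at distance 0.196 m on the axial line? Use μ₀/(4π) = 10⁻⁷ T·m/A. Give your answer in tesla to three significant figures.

B ≈ 5.34×10⁻⁷ T

On axis B = (μ₀/4π)·2m/r³.
B = 2·(10⁻⁷)·(0.0201) / (0.196)³ = 5.339×10⁻⁷ T.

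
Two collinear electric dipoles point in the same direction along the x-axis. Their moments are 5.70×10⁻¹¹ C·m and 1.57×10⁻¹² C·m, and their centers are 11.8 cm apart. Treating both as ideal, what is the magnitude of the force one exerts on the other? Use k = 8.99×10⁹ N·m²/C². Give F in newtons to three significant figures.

On-axis field of dipole 1 at distance r: E = 2kp₁/r³. Force on dipole 2 is F = p₂·dE/dr (gradient along axis).
dE/dr = −6kp₁/r⁴, so |F| = 6kp₁p₂/r⁴ (attractive for aligned moments).
F = 6(8.99×10⁹)(5.70×10⁻¹¹)(1.57×10⁻¹²)/(0.118)⁴ = 2.490×10⁻⁸ N.

F ≈ 2.49×10⁻⁸ N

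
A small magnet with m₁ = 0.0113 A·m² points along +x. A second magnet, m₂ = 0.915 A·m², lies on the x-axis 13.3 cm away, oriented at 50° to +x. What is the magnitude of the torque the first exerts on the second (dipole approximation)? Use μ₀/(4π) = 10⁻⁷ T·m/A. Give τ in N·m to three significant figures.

Dipole B is on the axis of dipole A, so B₁ there is axial: B₁ = (μ₀/4π)·2m₁/r³ along +x.
B₁ = 2(10⁻⁷)(0.0113)/(0.133)³ = 9.606×10⁻⁷ T.
τ = m₂ B₁ sinθ.
τ = (0.915)(9.606×10⁻⁷)·sin50° = 6.733×10⁻⁷ N·m.

τ ≈ 6.73×10⁻⁷ N·m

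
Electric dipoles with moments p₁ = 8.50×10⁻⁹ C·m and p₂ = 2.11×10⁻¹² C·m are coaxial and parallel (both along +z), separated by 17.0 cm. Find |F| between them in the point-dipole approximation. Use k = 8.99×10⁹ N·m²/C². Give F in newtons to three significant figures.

F ≈ 1.16×10⁻⁶ N

On-axis field of dipole 1 at distance r: E = 2kp₁/r³. Force on dipole 2 is F = p₂·dE/dr (gradient along axis).
dE/dr = −6kp₁/r⁴, so |F| = 6kp₁p₂/r⁴ (attractive for aligned moments).
F = 6(8.99×10⁹)(8.50×10⁻⁹)(2.11×10⁻¹²)/(0.170)⁴ = 1.158×10⁻⁶ N.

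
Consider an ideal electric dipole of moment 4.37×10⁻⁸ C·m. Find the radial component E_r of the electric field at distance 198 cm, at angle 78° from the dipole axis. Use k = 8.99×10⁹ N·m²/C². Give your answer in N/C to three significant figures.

For a dipole, E_r = (2kp cosθ)/r³.
kp/r³ = (8.99×10⁹)(4.37×10⁻⁸)/(1.98)³ = 50.61 N/C.
E_r = 2·50.61·cos78° = 21.05 N/C.

E_r ≈ 21.0 N/C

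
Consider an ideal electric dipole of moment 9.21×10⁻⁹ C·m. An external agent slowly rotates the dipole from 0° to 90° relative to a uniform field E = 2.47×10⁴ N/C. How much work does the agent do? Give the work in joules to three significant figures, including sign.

W_ext = ΔU = U(θ₂) − U(θ₁) = −pE cosθ₂ − (−pE cosθ₁) = pE(cosθ₁ − cosθ₂).
W = (9.21×10⁻⁹)(2.47×10⁴)·(cos0° − cos90°) = (2.275×10⁻⁴)·(+1.0000) = 2.275×10⁻⁴ J.

W ≈ 2.27×10⁻⁴ J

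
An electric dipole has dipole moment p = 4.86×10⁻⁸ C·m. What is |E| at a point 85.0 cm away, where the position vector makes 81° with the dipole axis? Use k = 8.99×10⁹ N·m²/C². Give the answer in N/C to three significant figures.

E ≈ 737 N/C

At angle θ the dipole field magnitude is E = (kp/r³)·√(1 + 3cos²θ).
kp/r³ = (8.99×10⁹)(4.86×10⁻⁸) / (0.850)³ = 711.4 N/C.
√(1 + 3cos²81°) = √(1 + 3·0.0245) = √1.0734 ≈ 1.0361.
E ≈ 711.4 × 1.036 = 737.1 N/C.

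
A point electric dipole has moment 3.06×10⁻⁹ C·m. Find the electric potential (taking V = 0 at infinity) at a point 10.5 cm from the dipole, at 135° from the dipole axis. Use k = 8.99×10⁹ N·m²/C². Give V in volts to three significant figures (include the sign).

The dipole potential is V = kp cosθ / r².
V = (8.99×10⁹)(3.06×10⁻⁹)·cos135° / (0.105)² = -1764 V.

V ≈ -1760 V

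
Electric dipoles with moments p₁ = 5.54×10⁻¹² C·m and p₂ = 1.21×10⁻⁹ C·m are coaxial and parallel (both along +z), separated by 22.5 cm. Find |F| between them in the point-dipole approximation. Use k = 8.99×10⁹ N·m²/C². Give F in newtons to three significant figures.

F ≈ 1.41×10⁻⁷ N

On-axis field of dipole 1 at distance r: E = 2kp₁/r³. Force on dipole 2 is F = p₂·dE/dr (gradient along axis).
dE/dr = −6kp₁/r⁴, so |F| = 6kp₁p₂/r⁴ (attractive for aligned moments).
F = 6(8.99×10⁹)(5.54×10⁻¹²)(1.21×10⁻⁹)/(0.225)⁴ = 1.411×10⁻⁷ N.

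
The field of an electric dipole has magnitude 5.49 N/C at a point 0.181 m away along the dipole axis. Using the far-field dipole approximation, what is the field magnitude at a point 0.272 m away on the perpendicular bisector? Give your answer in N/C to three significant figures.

Dipole fields scale as 1/r³ in the far field.
The axial field is twice the equatorial field at the same r, so the geometry factor is 1/2.
E₂ = E₁ · (1/2) · (r₁/r₂)³ = 5.49 · 0.5 · (0.181/0.272)³.
(r₁/r₂)³ = (0.6654)³ = 0.2947.
E₂ ≈ 0.8089 N/C.

E ≈ 0.809 N/C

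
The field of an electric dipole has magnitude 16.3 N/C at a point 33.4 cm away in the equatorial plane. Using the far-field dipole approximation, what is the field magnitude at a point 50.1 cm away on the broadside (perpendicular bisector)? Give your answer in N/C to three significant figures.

Dipole fields scale as 1/r³ in the far field; the geometry is the same at both points.
E₂ = E₁ · (r₁/r₂)³ = 16.3 · (33.4/50.1)³.
(r₁/r₂)³ = (0.6667)³ = 0.2963.
E₂ ≈ 4.830 N/C.

E ≈ 4.83 N/C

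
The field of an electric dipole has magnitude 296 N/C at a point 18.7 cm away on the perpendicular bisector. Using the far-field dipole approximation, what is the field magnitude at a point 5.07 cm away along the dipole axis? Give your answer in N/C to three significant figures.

E ≈ 2.97×10⁴ N/C

Dipole fields scale as 1/r³ in the far field.
The axial field is twice the equatorial field at the same r, so the geometry factor is 2/1.
E₂ = E₁ · (2/1) · (r₁/r₂)³ = 296 · 2 · (18.7/5.07)³.
(r₁/r₂)³ = (3.688)³ = 50.18.
E₂ ≈ 2.970×10⁴ N/C.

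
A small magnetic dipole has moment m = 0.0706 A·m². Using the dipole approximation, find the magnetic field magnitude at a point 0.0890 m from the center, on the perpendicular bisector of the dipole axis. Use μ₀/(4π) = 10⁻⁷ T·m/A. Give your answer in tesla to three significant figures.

B ≈ 1.00×10⁻⁵ T

In the equatorial plane B = (μ₀/4π)·m/r³ (half the axial value).
B = (10⁻⁷)·(0.0706) / (0.0890)³ = 1.001×10⁻⁵ T.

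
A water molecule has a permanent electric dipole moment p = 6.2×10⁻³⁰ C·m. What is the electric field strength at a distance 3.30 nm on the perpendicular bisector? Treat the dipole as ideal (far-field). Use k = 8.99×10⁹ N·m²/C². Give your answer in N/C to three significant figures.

E ≈ 1.55×10⁶ N/C

In the equatorial plane E = kp/r³.
E = (8.99×10⁹)(6.20×10⁻³⁰) / (3.30×10⁻⁹)³ = 1.551×10⁶ N/C.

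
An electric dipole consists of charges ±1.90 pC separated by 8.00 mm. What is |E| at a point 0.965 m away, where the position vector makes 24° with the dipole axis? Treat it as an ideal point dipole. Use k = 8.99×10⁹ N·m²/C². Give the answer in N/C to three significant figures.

E ≈ 2.85×10⁻⁴ N/C

Dipole moment p = qd = (1.90×10⁻¹² C)(0.00800 m) = 1.52×10⁻¹⁴ C·m.
At angle θ the dipole field magnitude is E = (kp/r³)·√(1 + 3cos²θ).
kp/r³ = (8.99×10⁹)(1.52×10⁻¹⁴) / (0.965)³ = 1.521×10⁻⁴ N/C.
√(1 + 3cos²24°) = √(1 + 3·0.8346) = √3.5037 ≈ 1.8718.
E ≈ 1.521×10⁻⁴ × 1.872 = 2.846×10⁻⁴ N/C.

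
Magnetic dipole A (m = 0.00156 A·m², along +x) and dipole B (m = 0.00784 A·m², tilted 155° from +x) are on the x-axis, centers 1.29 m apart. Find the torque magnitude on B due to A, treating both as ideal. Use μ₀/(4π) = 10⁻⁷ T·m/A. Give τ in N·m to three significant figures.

τ ≈ 4.82×10⁻¹³ N·m

Dipole B is on the axis of dipole A, so B₁ there is axial: B₁ = (μ₀/4π)·2m₁/r³ along +x.
B₁ = 2(10⁻⁷)(0.00156)/(1.29)³ = 1.453×10⁻¹⁰ T.
τ = m₂ B₁ sinθ.
τ = (0.00784)(1.453×10⁻¹⁰)·sin155° = 4.816×10⁻¹³ N·m.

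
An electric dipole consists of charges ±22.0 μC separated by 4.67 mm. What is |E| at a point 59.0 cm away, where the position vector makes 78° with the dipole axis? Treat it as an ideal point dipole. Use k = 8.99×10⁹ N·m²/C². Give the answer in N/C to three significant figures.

Dipole moment p = qd = (2.20×10⁻⁵ C)(0.00467 m) = 1.027×10⁻⁷ C·m.
At angle θ the dipole field magnitude is E = (kp/r³)·√(1 + 3cos²θ).
kp/r³ = (8.99×10⁹)(1.027×10⁻⁷) / (0.590)³ = 4495 N/C.
√(1 + 3cos²78°) = √(1 + 3·0.0432) = √1.1297 ≈ 1.0629.
E ≈ 4495 × 1.063 = 4778 N/C.

E ≈ 4780 N/C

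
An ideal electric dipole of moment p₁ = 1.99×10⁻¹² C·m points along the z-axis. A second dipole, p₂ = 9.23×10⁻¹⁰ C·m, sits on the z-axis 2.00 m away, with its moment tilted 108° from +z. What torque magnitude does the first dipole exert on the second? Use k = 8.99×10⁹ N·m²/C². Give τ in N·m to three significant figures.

The second dipole sits on the axis of the first, so the field there is axial: E₁ = 2kp₁/r³ along +z.
E₁ = 2(8.99×10⁹)(1.99×10⁻¹²)/(2.00)³ = 0.004473 N/C.
Torque on the second dipole: τ = p₂ E₁ sinθ.
τ = (9.23×10⁻¹⁰)(0.004473)·sin108° = 3.926×10⁻¹² N·m.

τ ≈ 3.93×10⁻¹² N·m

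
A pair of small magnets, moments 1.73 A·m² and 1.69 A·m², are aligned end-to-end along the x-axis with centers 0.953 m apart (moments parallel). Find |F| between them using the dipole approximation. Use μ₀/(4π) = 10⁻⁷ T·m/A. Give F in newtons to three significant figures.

On-axis B of dipole 1: B = (μ₀/4π)·2m₁/r³. Force on dipole 2: F = m₂·dB/dr.
dB/dr = −(μ₀/4π)·6m₁/r⁴, so |F| = (μ₀/4π)·6m₁m₂/r⁴.
F = 6(10⁻⁷)(1.73)(1.69)/(0.953)⁴ = 2.127×10⁻⁶ N.

F ≈ 2.13×10⁻⁶ N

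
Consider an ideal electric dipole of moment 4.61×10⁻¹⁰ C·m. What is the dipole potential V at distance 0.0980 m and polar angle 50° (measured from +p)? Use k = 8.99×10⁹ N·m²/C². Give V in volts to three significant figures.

V ≈ 277 V

The dipole potential is V = kp cosθ / r².
V = (8.99×10⁹)(4.61×10⁻¹⁰)·cos50° / (0.0980)² = 277.4 V.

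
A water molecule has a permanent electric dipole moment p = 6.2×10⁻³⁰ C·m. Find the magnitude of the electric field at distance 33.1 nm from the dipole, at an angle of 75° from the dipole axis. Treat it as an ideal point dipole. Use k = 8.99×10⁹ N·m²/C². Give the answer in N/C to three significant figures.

At angle θ the dipole field magnitude is E = (kp/r³)·√(1 + 3cos²θ).
kp/r³ = (8.99×10⁹)(6.20×10⁻³⁰) / (3.31×10⁻⁸)³ = 1537 N/C.
√(1 + 3cos²75°) = √(1 + 3·0.0670) = √1.2010 ≈ 1.0959.
E ≈ 1537 × 1.096 = 1684 N/C.

E ≈ 1680 N/C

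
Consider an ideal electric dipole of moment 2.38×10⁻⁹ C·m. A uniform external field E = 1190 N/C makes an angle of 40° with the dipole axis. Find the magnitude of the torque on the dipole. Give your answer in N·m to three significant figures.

Torque on an electric dipole: τ = pE sinθ.
τ = (2.38×10⁻⁹)(1190)·sin40° = 1.821×10⁻⁶ N·m.

τ ≈ 1.82×10⁻⁶ N·m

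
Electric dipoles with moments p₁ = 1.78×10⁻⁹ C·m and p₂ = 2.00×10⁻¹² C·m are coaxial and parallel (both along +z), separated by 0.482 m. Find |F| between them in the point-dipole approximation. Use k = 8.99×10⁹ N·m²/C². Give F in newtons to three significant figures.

F ≈ 3.56×10⁻⁹ N

On-axis field of dipole 1 at distance r: E = 2kp₁/r³. Force on dipole 2 is F = p₂·dE/dr (gradient along axis).
dE/dr = −6kp₁/r⁴, so |F| = 6kp₁p₂/r⁴ (attractive for aligned moments).
F = 6(8.99×10⁹)(1.78×10⁻⁹)(2.00×10⁻¹²)/(0.482)⁴ = 3.558×10⁻⁹ N.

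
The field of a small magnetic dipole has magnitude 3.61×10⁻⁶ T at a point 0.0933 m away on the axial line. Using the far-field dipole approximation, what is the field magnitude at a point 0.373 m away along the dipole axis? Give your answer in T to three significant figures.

Dipole fields scale as 1/r³ in the far field; the geometry is the same at both points.
B₂ = B₁ · (r₁/r₂)³ = 3.61×10⁻⁶ · (0.0933/0.373)³.
(r₁/r₂)³ = (0.2501)³ = 0.01565.
B₂ ≈ 5.650×10⁻⁸ T.

B ≈ 5.65×10⁻⁸ T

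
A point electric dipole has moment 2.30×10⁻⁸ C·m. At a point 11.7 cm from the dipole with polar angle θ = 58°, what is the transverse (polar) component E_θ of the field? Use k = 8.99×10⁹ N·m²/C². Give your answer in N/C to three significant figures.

E_θ ≈ 1.09×10⁵ N/C

For a dipole, E_θ = (kp sinθ)/r³.
kp/r³ = (8.99×10⁹)(2.30×10⁻⁸)/(0.117)³ = 1.291×10⁵ N/C.
E_θ = 1.291×10⁵·sin58° = 1.095×10⁵ N/C.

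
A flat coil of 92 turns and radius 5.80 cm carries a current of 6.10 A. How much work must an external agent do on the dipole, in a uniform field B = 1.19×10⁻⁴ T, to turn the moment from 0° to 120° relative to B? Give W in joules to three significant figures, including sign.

m = NIA = NIπa² = 92·(6.10)·π·(0.0580)² = 5.931 A·m².
W_ext = ΔU = −mB cosθ₂ + mB cosθ₁ = mB(cosθ₁ − cosθ₂).
W = (5.931)(1.19×10⁻⁴)·(cos0° − cos120°) = (7.058×10⁻⁴)·(+1.5000) = 0.001059 J.

W ≈ 0.00106 J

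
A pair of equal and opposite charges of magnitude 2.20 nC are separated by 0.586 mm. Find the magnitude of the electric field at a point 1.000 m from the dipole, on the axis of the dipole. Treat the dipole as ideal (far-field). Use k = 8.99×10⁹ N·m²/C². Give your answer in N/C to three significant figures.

Dipole moment p = qd = (2.20×10⁻⁹ C)(5.86×10⁻⁴ m) = 1.289×10⁻¹² C·m.
On the dipole axis E = 2kp/r³.
E = 2·(8.99×10⁹)(1.289×10⁻¹²) / (1.00)³ = 0.02318 N/C.

E ≈ 0.0232 N/C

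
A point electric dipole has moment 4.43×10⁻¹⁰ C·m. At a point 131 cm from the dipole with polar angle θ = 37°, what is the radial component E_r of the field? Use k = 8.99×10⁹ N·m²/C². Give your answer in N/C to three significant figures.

For a dipole, E_r = (2kp cosθ)/r³.
kp/r³ = (8.99×10⁹)(4.43×10⁻¹⁰)/(1.31)³ = 1.772 N/C.
E_r = 2·1.772·cos37° = 2.830 N/C.

E_r ≈ 2.83 N/C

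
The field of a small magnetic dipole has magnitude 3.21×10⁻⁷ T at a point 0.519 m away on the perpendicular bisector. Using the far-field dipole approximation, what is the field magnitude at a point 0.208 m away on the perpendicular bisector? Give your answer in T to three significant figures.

B ≈ 4.99×10⁻⁶ T

Dipole fields scale as 1/r³ in the far field; the geometry is the same at both points.
B₂ = B₁ · (r₁/r₂)³ = 3.21×10⁻⁷ · (0.519/0.208)³.
(r₁/r₂)³ = (2.495)³ = 15.54.
B₂ ≈ 4.987×10⁻⁶ T.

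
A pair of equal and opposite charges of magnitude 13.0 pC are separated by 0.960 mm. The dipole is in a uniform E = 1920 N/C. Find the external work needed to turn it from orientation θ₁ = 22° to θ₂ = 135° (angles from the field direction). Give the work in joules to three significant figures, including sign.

W ≈ 3.92×10⁻¹¹ J

Dipole moment p = qd = (1.30×10⁻¹¹ C)(9.60×10⁻⁴ m) = 1.248×10⁻¹⁴ C·m.
W_ext = ΔU = U(θ₂) − U(θ₁) = −pE cosθ₂ − (−pE cosθ₁) = pE(cosθ₁ − cosθ₂).
W = (1.248×10⁻¹⁴)(1920)·(cos22° − cos135°) = (2.396×10⁻¹¹)·(+1.6343) = 3.916×10⁻¹¹ J.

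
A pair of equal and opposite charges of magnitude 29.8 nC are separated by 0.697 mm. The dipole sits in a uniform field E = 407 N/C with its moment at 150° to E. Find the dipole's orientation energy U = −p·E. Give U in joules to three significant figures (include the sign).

Dipole moment p = qd = (2.98×10⁻⁸ C)(6.97×10⁻⁴ m) = 2.077×10⁻¹¹ C·m.
U = −p·E = −pE cosθ.
U = −(2.077×10⁻¹¹)(407)·cos150° = 7.321×10⁻⁹ J.

U ≈ 7.32×10⁻⁹ J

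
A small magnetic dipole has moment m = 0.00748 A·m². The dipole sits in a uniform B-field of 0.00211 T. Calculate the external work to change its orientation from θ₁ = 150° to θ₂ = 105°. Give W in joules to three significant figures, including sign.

W_ext = ΔU = −mB cosθ₂ + mB cosθ₁ = mB(cosθ₁ − cosθ₂).
W = (0.00748)(0.00211)·(cos150° − cos105°) = (1.578×10⁻⁵)·(-0.6072) = -9.583×10⁻⁶ J.

W ≈ -9.58×10⁻⁶ J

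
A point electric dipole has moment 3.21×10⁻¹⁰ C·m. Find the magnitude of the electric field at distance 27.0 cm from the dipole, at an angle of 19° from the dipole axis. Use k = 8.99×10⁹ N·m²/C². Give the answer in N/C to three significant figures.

E ≈ 281 N/C

At angle θ the dipole field magnitude is E = (kp/r³)·√(1 + 3cos²θ).
kp/r³ = (8.99×10⁹)(3.21×10⁻¹⁰) / (0.270)³ = 146.6 N/C.
√(1 + 3cos²19°) = √(1 + 3·0.8940) = √3.6820 ≈ 1.9189.
E ≈ 146.6 × 1.919 = 281.3 N/C.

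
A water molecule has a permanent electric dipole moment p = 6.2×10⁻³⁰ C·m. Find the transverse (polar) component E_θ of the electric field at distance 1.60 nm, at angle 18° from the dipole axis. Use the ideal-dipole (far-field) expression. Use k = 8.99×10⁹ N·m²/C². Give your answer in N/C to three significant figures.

E_θ ≈ 4.21×10⁶ N/C

For a dipole, E_θ = (kp sinθ)/r³.
kp/r³ = (8.99×10⁹)(6.20×10⁻³⁰)/(1.60×10⁻⁹)³ = 1.361×10⁷ N/C.
E_θ = 1.361×10⁷·sin18° = 4.205×10⁶ N/C.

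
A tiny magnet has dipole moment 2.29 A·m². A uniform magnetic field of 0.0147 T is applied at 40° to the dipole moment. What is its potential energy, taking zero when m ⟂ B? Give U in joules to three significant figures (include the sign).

U ≈ -0.0258 J

U = −m·B = −mB cosθ.
U = −(2.29)(0.0147)·cos40° = -0.02579 J.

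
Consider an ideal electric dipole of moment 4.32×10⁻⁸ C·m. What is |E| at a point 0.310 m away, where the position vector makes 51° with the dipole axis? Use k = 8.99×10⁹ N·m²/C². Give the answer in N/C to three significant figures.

E ≈ 1.93×10⁴ N/C

At angle θ the dipole field magnitude is E = (kp/r³)·√(1 + 3cos²θ).
kp/r³ = (8.99×10⁹)(4.32×10⁻⁸) / (0.310)³ = 1.304×10⁴ N/C.
√(1 + 3cos²51°) = √(1 + 3·0.3960) = √2.1881 ≈ 1.4792.
E ≈ 1.304×10⁴ × 1.479 = 1.928×10⁴ N/C.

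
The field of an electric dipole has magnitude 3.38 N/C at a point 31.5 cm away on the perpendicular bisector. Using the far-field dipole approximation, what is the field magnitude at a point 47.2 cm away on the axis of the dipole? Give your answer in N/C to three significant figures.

E ≈ 2.01 N/C

Dipole fields scale as 1/r³ in the far field.
The axial field is twice the equatorial field at the same r, so the geometry factor is 2/1.
E₂ = E₁ · (2/1) · (r₁/r₂)³ = 3.38 · 2 · (31.5/47.2)³.
(r₁/r₂)³ = (0.6674)³ = 0.2972.
E₂ ≈ 2.009 N/C.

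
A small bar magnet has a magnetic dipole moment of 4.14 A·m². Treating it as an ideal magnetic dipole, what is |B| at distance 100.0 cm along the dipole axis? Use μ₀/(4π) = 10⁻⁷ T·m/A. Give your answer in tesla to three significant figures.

B ≈ 8.28×10⁻⁷ T

On axis B = (μ₀/4π)·2m/r³.
B = 2·(10⁻⁷)·(4.14) / (1.00)³ = 8.280×10⁻⁷ T.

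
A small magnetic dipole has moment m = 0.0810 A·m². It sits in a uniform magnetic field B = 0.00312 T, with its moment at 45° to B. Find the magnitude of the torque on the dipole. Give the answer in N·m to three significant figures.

τ ≈ 1.79×10⁻⁴ N·m

Torque on a magnetic dipole: τ = mB sinθ.
τ = (0.0810)(0.00312)·sin45° = 1.787×10⁻⁴ N·m.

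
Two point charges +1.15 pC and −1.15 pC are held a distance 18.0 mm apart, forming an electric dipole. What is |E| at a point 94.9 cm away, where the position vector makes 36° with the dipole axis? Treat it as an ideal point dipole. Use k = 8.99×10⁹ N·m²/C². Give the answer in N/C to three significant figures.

Dipole moment p = qd = (1.15×10⁻¹² C)(0.0180 m) = 2.07×10⁻¹⁴ C·m.
At angle θ the dipole field magnitude is E = (kp/r³)·√(1 + 3cos²θ).
kp/r³ = (8.99×10⁹)(2.07×10⁻¹⁴) / (0.949)³ = 2.177×10⁻⁴ N/C.
√(1 + 3cos²36°) = √(1 + 3·0.6545) = √2.9635 ≈ 1.7215.
E ≈ 2.177×10⁻⁴ × 1.721 = 3.748×10⁻⁴ N/C.

E ≈ 3.75×10⁻⁴ N/C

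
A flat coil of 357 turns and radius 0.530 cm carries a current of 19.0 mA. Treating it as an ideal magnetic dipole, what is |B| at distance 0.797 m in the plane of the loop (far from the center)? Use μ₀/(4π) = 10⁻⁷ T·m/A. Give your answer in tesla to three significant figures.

B ≈ 1.18×10⁻¹⁰ T

m = NIA = NIπa² = 357·(0.0190)·π·(0.00530)² = 5.986×10⁻⁴ A·m².
In the equatorial plane B = (μ₀/4π)·m/r³ (half the axial value).
B = (10⁻⁷)·(5.986×10⁻⁴) / (0.797)³ = 1.182×10⁻¹⁰ T.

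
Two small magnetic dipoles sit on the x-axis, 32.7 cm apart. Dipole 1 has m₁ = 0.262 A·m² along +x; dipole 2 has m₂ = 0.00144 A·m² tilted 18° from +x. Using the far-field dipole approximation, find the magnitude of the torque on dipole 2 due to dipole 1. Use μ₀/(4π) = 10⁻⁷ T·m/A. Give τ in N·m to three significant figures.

τ ≈ 6.67×10⁻¹⁰ N·m

Dipole B is on the axis of dipole A, so B₁ there is axial: B₁ = (μ₀/4π)·2m₁/r³ along +x.
B₁ = 2(10⁻⁷)(0.262)/(0.327)³ = 1.499×10⁻⁶ T.
τ = m₂ B₁ sinθ.
τ = (0.00144)(1.499×10⁻⁶)·sin18° = 6.669×10⁻¹⁰ N·m.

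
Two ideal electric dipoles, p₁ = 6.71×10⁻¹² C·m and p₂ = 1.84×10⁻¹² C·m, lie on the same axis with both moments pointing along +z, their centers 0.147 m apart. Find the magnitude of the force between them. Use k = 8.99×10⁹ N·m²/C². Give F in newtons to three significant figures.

On-axis field of dipole 1 at distance r: E = 2kp₁/r³. Force on dipole 2 is F = p₂·dE/dr (gradient along axis).
dE/dr = −6kp₁/r⁴, so |F| = 6kp₁p₂/r⁴ (attractive for aligned moments).
F = 6(8.99×10⁹)(6.71×10⁻¹²)(1.84×10⁻¹²)/(0.147)⁴ = 1.426×10⁻⁹ N.

F ≈ 1.43×10⁻⁹ N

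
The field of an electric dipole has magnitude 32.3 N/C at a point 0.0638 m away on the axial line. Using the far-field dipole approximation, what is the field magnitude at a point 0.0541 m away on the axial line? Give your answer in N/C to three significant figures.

Dipole fields scale as 1/r³ in the far field; the geometry is the same at both points.
E₂ = E₁ · (r₁/r₂)³ = 32.3 · (0.0638/0.0541)³.
(r₁/r₂)³ = (1.179)³ = 1.64.
E₂ ≈ 52.98 N/C.

E ≈ 53.0 N/C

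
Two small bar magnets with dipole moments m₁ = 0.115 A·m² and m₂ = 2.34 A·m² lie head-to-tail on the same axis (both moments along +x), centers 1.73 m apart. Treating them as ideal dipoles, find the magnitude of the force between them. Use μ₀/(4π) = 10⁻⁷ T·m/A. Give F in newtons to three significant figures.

F ≈ 1.80×10⁻⁸ N

On-axis B of dipole 1: B = (μ₀/4π)·2m₁/r³. Force on dipole 2: F = m₂·dB/dr.
dB/dr = −(μ₀/4π)·6m₁/r⁴, so |F| = (μ₀/4π)·6m₁m₂/r⁴.
F = 6(10⁻⁷)(0.115)(2.34)/(1.73)⁴ = 1.803×10⁻⁸ N.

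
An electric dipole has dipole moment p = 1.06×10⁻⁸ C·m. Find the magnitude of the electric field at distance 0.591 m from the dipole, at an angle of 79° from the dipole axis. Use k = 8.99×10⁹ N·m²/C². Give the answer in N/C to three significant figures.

At angle θ the dipole field magnitude is E = (kp/r³)·√(1 + 3cos²θ).
kp/r³ = (8.99×10⁹)(1.06×10⁻⁸) / (0.591)³ = 461.6 N/C.
√(1 + 3cos²79°) = √(1 + 3·0.0364) = √1.1092 ≈ 1.0532.
E ≈ 461.6 × 1.053 = 486.2 N/C.

E ≈ 486 N/C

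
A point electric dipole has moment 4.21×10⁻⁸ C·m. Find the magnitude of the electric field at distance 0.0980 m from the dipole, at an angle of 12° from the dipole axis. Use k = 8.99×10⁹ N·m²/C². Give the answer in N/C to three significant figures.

E ≈ 7.91×10⁵ N/C

At angle θ the dipole field magnitude is E = (kp/r³)·√(1 + 3cos²θ).
kp/r³ = (8.99×10⁹)(4.21×10⁻⁸) / (0.0980)³ = 4.021×10⁵ N/C.
√(1 + 3cos²12°) = √(1 + 3·0.9568) = √3.8703 ≈ 1.9673.
E ≈ 4.021×10⁵ × 1.967 = 7.911×10⁵ N/C.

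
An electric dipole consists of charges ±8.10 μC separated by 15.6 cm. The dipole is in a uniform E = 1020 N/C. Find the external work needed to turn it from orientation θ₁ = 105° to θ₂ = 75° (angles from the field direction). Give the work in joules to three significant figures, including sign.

W ≈ -6.67×10⁻⁴ J

Dipole moment p = qd = (8.10×10⁻⁶ C)(0.156 m) = 1.264×10⁻⁶ C·m.
W_ext = ΔU = U(θ₂) − U(θ₁) = −pE cosθ₂ − (−pE cosθ₁) = pE(cosθ₁ − cosθ₂).
W = (1.264×10⁻⁶)(1020)·(cos105° − cos75°) = (0.001289)·(-0.5176) = -6.674×10⁻⁴ J.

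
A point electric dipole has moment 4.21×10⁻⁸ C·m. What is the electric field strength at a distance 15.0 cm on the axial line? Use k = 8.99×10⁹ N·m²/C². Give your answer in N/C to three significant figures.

E ≈ 2.24×10⁵ N/C

On the dipole axis E = 2kp/r³.
E = 2·(8.99×10⁹)(4.21×10⁻⁸) / (0.150)³ = 2.243×10⁵ N/C.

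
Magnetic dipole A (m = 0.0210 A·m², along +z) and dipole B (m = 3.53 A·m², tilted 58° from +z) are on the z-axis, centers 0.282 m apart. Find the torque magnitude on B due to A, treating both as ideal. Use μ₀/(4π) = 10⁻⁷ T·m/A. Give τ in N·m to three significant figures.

τ ≈ 5.61×10⁻⁷ N·m

Dipole B is on the axis of dipole A, so B₁ there is axial: B₁ = (μ₀/4π)·2m₁/r³ along +z.
B₁ = 2(10⁻⁷)(0.0210)/(0.282)³ = 1.873×10⁻⁷ T.
τ = m₂ B₁ sinθ.
τ = (3.53)(1.873×10⁻⁷)·sin58° = 5.607×10⁻⁷ N·m.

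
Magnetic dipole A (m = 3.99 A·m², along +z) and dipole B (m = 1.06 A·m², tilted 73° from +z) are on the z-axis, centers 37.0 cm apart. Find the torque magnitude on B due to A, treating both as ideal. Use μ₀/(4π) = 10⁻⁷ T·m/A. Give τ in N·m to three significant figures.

τ ≈ 1.60×10⁻⁵ N·m

Dipole B is on the axis of dipole A, so B₁ there is axial: B₁ = (μ₀/4π)·2m₁/r³ along +z.
B₁ = 2(10⁻⁷)(3.99)/(0.370)³ = 1.575×10⁻⁵ T.
τ = m₂ B₁ sinθ.
τ = (1.06)(1.575×10⁻⁵)·sin73° = 1.597×10⁻⁵ N·m.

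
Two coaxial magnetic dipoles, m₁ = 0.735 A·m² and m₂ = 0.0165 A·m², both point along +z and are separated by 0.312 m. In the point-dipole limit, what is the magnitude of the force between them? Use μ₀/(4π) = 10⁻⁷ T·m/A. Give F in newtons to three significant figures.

On-axis B of dipole 1: B = (μ₀/4π)·2m₁/r³. Force on dipole 2: F = m₂·dB/dr.
dB/dr = −(μ₀/4π)·6m₁/r⁴, so |F| = (μ₀/4π)·6m₁m₂/r⁴.
F = 6(10⁻⁷)(0.735)(0.0165)/(0.312)⁴ = 7.679×10⁻⁷ N.

F ≈ 7.68×10⁻⁷ N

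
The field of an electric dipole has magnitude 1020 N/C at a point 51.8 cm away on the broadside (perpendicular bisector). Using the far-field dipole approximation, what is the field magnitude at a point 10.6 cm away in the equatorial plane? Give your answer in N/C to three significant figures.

Dipole fields scale as 1/r³ in the far field; the geometry is the same at both points.
E₂ = E₁ · (r₁/r₂)³ = 1020 · (51.8/10.6)³.
(r₁/r₂)³ = (4.887)³ = 116.7.
E₂ ≈ 1.190×10⁵ N/C.

E ≈ 1.19×10⁵ N/C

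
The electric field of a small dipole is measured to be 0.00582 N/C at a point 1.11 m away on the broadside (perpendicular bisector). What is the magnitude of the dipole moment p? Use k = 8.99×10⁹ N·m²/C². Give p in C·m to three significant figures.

In the equatorial plane E = kp/r³, so p = Er³/(k).
p = (0.00582)·(1.11)³ / (8.99×10⁹) = 8.854×10⁻¹³ C·m.

p ≈ 8.85×10⁻¹³ C·m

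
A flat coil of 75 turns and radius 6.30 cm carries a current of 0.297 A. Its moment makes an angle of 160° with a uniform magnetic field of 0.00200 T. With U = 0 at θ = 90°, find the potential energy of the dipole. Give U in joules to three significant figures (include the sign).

m = NIA = NIπa² = 75·(0.297)·π·(0.0630)² = 0.2777 A·m².
U = −m·B = −mB cosθ.
U = −(0.2777)(0.00200)·cos160° = 5.219×10⁻⁴ J.

U ≈ 5.22×10⁻⁴ J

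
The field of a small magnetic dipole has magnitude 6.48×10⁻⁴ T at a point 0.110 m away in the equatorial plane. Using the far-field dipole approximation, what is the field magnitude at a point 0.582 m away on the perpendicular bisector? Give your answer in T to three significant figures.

Dipole fields scale as 1/r³ in the far field; the geometry is the same at both points.
B₂ = B₁ · (r₁/r₂)³ = 6.48×10⁻⁴ · (0.110/0.582)³.
(r₁/r₂)³ = (0.189)³ = 0.006752.
B₂ ≈ 4.375×10⁻⁶ T.

B ≈ 4.38×10⁻⁶ T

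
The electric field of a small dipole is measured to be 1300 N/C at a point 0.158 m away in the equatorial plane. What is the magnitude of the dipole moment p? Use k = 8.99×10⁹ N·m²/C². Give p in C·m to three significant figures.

In the equatorial plane E = kp/r³, so p = Er³/(k).
p = (1300)·(0.158)³ / (8.99×10⁹) = 5.704×10⁻¹⁰ C·m.

p ≈ 5.70×10⁻¹⁰ C·m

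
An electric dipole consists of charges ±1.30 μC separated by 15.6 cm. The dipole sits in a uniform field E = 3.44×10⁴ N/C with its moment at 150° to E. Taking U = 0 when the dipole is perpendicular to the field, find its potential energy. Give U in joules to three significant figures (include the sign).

Dipole moment p = qd = (1.30×10⁻⁶ C)(0.156 m) = 2.028×10⁻⁷ C·m.
U = −p·E = −pE cosθ.
U = −(2.028×10⁻⁷)(3.44×10⁴)·cos150° = 0.006042 J.

U ≈ 0.00604 J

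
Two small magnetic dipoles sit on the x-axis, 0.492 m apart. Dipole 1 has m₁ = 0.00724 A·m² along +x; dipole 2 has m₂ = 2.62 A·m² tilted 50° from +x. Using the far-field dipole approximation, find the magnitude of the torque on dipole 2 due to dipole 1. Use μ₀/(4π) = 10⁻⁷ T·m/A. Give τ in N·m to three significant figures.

Dipole B is on the axis of dipole A, so B₁ there is axial: B₁ = (μ₀/4π)·2m₁/r³ along +x.
B₁ = 2(10⁻⁷)(0.00724)/(0.492)³ = 1.216×10⁻⁸ T.
τ = m₂ B₁ sinθ.
τ = (2.62)(1.216×10⁻⁸)·sin50° = 2.440×10⁻⁸ N·m.

τ ≈ 2.44×10⁻⁸ N·m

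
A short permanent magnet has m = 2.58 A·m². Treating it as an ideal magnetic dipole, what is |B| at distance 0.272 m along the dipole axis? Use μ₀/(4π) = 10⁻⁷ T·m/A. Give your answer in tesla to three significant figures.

On axis B = (μ₀/4π)·2m/r³.
B = 2·(10⁻⁷)·(2.58) / (0.272)³ = 2.564×10⁻⁵ T.

B ≈ 2.56×10⁻⁵ T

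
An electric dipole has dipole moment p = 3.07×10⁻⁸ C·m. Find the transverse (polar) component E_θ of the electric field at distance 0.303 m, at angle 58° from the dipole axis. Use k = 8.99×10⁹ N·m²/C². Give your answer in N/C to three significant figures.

For a dipole, E_θ = (kp sinθ)/r³.
kp/r³ = (8.99×10⁹)(3.07×10⁻⁸)/(0.303)³ = 9921 N/C.
E_θ = 9921·sin58° = 8414 N/C.

E_θ ≈ 8410 N/C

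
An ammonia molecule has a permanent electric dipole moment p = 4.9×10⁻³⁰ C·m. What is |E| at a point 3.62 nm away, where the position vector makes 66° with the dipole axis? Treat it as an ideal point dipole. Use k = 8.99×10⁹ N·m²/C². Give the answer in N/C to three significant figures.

E ≈ 1.14×10⁶ N/C

At angle θ the dipole field magnitude is E = (kp/r³)·√(1 + 3cos²θ).
kp/r³ = (8.99×10⁹)(4.90×10⁻³⁰) / (3.62×10⁻⁹)³ = 9.286×10⁵ N/C.
√(1 + 3cos²66°) = √(1 + 3·0.1654) = √1.4963 ≈ 1.2232.
E ≈ 9.286×10⁵ × 1.223 = 1.136×10⁶ N/C.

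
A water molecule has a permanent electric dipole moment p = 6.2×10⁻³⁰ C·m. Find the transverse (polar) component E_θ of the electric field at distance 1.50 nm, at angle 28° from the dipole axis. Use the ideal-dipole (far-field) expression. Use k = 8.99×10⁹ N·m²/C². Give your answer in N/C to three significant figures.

For a dipole, E_θ = (kp sinθ)/r³.
kp/r³ = (8.99×10⁹)(6.20×10⁻³⁰)/(1.50×10⁻⁹)³ = 1.651×10⁷ N/C.
E_θ = 1.651×10⁷·sin28° = 7.753×10⁶ N/C.

E_θ ≈ 7.75×10⁶ N/C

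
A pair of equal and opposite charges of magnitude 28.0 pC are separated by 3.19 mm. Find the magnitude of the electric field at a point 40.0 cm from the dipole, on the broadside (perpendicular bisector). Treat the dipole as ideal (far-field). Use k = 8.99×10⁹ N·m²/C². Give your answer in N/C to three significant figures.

Dipole moment p = qd = (2.80×10⁻¹¹ C)(0.00319 m) = 8.932×10⁻¹⁴ C·m.
In the equatorial plane E = kp/r³.
E = (8.99×10⁹)(8.932×10⁻¹⁴) / (0.400)³ = 0.01255 N/C.

E ≈ 0.0125 N/C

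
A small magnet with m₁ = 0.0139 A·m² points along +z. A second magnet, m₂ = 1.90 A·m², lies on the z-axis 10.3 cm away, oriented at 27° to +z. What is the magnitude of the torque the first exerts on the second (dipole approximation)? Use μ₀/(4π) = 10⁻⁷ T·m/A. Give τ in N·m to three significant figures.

Dipole B is on the axis of dipole A, so B₁ there is axial: B₁ = (μ₀/4π)·2m₁/r³ along +z.
B₁ = 2(10⁻⁷)(0.0139)/(0.103)³ = 2.544×10⁻⁶ T.
τ = m₂ B₁ sinθ.
τ = (1.90)(2.544×10⁻⁶)·sin27° = 2.194×10⁻⁶ N·m.

τ ≈ 2.19×10⁻⁶ N·m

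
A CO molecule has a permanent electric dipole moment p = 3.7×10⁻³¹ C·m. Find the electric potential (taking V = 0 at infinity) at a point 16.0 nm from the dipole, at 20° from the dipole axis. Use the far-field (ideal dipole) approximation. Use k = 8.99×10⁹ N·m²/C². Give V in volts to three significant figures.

The dipole potential is V = kp cosθ / r².
V = (8.99×10⁹)(3.70×10⁻³¹)·cos20° / (1.60×10⁻⁸)² = 1.221×10⁻⁵ V.

V ≈ 1.22×10⁻⁵ V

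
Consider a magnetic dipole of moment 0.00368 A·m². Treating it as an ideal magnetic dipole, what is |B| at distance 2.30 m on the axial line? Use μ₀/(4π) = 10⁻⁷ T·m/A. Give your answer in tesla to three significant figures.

On axis B = (μ₀/4π)·2m/r³.
B = 2·(10⁻⁷)·(0.00368) / (2.30)³ = 6.049×10⁻¹¹ T.

B ≈ 6.05×10⁻¹¹ T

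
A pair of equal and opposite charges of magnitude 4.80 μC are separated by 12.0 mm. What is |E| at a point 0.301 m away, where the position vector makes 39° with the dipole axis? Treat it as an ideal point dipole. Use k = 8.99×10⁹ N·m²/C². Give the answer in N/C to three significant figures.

E ≈ 3.18×10⁴ N/C

Dipole moment p = qd = (4.80×10⁻⁶ C)(0.0120 m) = 5.76×10⁻⁸ C·m.
At angle θ the dipole field magnitude is E = (kp/r³)·√(1 + 3cos²θ).
kp/r³ = (8.99×10⁹)(5.76×10⁻⁸) / (0.301)³ = 1.899×10⁴ N/C.
√(1 + 3cos²39°) = √(1 + 3·0.6040) = √2.8119 ≈ 1.6769.
E ≈ 1.899×10⁴ × 1.677 = 3.184×10⁴ N/C.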